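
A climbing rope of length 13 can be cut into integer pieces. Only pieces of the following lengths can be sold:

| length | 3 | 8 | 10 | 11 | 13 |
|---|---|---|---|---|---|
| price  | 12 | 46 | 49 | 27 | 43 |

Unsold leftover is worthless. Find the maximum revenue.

Let r[k] be the best obtainable value from length k. For each k, try every first piece i and keep the best of price[i] + r[k−i].
r[1] = 0
r[2] = 0
r[3] = 12
r[4] = 12
r[5] = 12
r[6] = 24  (first piece 3, then r[3]=12)
r[7] = 24
r[8] = max(12+12, 46+0) = 46
r[9] = max(12+24, 46+0) = 46
r[10] = max(12+24, 46+0, 49+0) = 49
r[11] = max(12+46, 46+12, 49+0, 27+0) = 58
r[12] = max(12+46, 46+12, 49+0, 27+0) = 58
r[13] = max(12+49, 46+12, 49+12, 27+0, 43+0) = 61
One optimal cutting: 10 + 3 → €61.

61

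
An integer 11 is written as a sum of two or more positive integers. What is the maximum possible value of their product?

Define m[k] = max over 1≤i<k of i · max(k−i, m[k−i]); the inner max lets the remainder stay uncut if that's better.
m[2] = 1*max(1,0) = 1*1 = 1
m[3] = 1*max(2,1) = 1*2 = 2
m[4] = 2*max(2,1) = 2*2 = 4
m[5] = 2*max(3,2) = 2*3 = 6
m[6] = 3*max(3,2) = 3*3 = 9
m[7] = 2*max(5,6) = 2*6 = 12
m[8] = 2*max(6,9) = 2*9 = 18
m[9] = 3*max(6,9) = 3*9 = 27
m[10] = 2*max(8,18) = 2*18 = 36
m[11] = 2*max(9,27) = 2*27 = 54
One optimal split: 3 + 3 + 3 + 2; product 3*3*3*2 = 54.

54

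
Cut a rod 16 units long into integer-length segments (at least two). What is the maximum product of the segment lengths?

Fill m[k] for k=2..16: at each k try every first piece i and multiply by the better of (k−i) uncut or m[k−i].
m[2] = 1*max(1,0) = 1*1 = 1
m[3] = 1*max(2,1) = 1*2 = 2
m[4] = 2*max(2,1) = 2*2 = 4
m[5] = 2*max(3,2) = 2*3 = 6
m[6] = 3*max(3,2) = 3*3 = 9
m[7] = 2*max(5,6) = 2*6 = 12
m[8] = 2*max(6,9) = 2*9 = 18
m[9] = 3*max(6,9) = 3*9 = 27
m[10] = 2*max(8,18) = 2*18 = 36
m[11] = 2*max(9,27) = 2*27 = 54
m[12] = 3*max(9,27) = 3*27 = 81
m[13] = 2*max(11,54) = 2*54 = 108
m[14] = 2*max(12,81) = 2*81 = 162
m[15] = 3*max(12,81) = 3*81 = 243
m[16] = 2*max(14,162) = 2*162 = 324
One optimal split: 3 + 3 + 3 + 3 + 2 + 2; product 3*3*3*3*2*2 = 324.

324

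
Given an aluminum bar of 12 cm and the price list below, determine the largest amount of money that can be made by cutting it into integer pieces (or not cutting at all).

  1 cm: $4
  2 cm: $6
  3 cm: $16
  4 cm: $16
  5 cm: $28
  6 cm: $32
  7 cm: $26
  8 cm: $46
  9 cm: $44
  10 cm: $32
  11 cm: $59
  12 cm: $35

Build best[k] bottom-up: best[k] = max over allowed piece i of (p[i] + best[k−i]).
best[1] = 4
best[2] = 8  (first piece 1, then best[1]=4)
best[3] = 16
best[4] = 20  (first piece 1, then best[3]=16)
best[5] = 28
best[6] = 32  (first piece 1, then best[5]=28)
best[7] = 36  (first piece 1, then best[6]=32)
best[8] = 46
best[9] = 50  (first piece 1, then best[8]=46)
best[10] = 56  (first piece 5, then best[5]=28)
best[11] = 62  (first piece 3, then best[8]=46)
best[12] = 66  (first piece 1, then best[11]=62)
One optimal cutting: 8 + 3 + 1 → $46 + $16 + $4 = $66.

66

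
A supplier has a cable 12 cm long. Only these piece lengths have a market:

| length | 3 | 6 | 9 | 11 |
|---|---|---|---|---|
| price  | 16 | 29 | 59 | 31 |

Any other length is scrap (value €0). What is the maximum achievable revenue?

75

Consider every possible first cut. best[k] is the best of p[i]+best[k−i] over all sellable i≤k.
best[1] = 0
best[2] = 0
best[3] = 16
best[4] = 16
best[5] = 16
best[6] = 32  (first piece 3, then best[3]=16)
best[7] = 32
best[8] = 32
best[9] = 59
best[10] = 59
best[11] = 59
best[12] = 75  (first piece 3, then best[9]=59)
One optimal cutting: 9 + 3 → €75.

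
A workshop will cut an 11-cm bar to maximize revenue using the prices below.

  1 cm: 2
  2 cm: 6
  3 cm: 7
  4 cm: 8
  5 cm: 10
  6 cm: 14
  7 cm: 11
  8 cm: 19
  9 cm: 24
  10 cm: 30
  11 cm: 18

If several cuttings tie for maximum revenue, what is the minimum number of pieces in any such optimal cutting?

2

Build r[k] bottom-up: r[k] = max over allowed piece i of (p[i] + r[k−i]).
r[1] = 2
r[2] = max(2+2, 6+0) = 6
r[3] = max(2+6, 6+2, 7+0) = 8
r[4] = max(2+8, 6+6, 7+2, 8+0) = 12
r[5] = max(2+12, 6+8, 7+6, 8+2, 10+0) = 14
r[6] = max(2+14, 6+12, 7+8, 8+6, 10+2, 14+0) = 18
r[7] = max(2+18, 6+14, 7+12, …, 14+2, 11+0) = 20
r[8] = max(2+20, 6+18, 7+14, …, 11+2, 19+0) = 24
r[9] = max(2+24, 6+20, 7+18, …, 19+2, 24+0) = 26
r[10] = max(2+26, 6+24, 7+20, …, 24+2, 30+0) = 30
r[11] = max(2+30, 6+26, 7+24, …, 30+2, 18+0) = 32
Maximum revenue is 32.
Now minimize piece count subject to staying optimal: for each k, pieces[k] = 1 + min over i with p[i]+r[k−i]=r[k] of pieces[k−i].
pieces[8] = 4
pieces[9] = 5
pieces[10] = 1
pieces[11] = 2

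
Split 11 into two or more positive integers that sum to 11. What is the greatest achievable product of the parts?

54

Define m[k] = max over 1≤i<k of i · max(k−i, m[k−i]); the inner max lets the remainder stay uncut if that's better.
m[2] = 1*max(1,0) = 1*1 = 1
m[3] = max(1*2, 2*1) = 2
m[4] = max(1*3, 2*2, 3*1) = 4
m[5] = max(1*4, 2*3, 3*2, 4*1) = 6
m[6] = max(1*6, 2*4, 3*3, 4*2, 5*1) = 9
m[7] = max(1*9, 2*6, 3*4, 4*3, 5*2, 6*1) = 12
m[8] = max(1*12, 2*9, 3*6, …, 6*2, 7*1) = 18
m[9] = max(1*18, 2*12, 3*9, …, 7*2, 8*1) = 27
m[10] = max(1*27, 2*18, 3*12, …, 8*2, 9*1) = 36
m[11] = max(1*36, 2*27, 3*18, …, 9*2, 10*1) = 54
One optimal split: 3 + 3 + 3 + 2; product 3*3*3*2 = 54.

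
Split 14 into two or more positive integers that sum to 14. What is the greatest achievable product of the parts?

162

Fill P[k] for k=2..14: at each k try every first piece i and multiply by the better of (k−i) uncut or P[k−i].
P[2] = 1*max(1,0) = 1*1 = 1
P[3] = 1*max(2,1) = 1*2 = 2
P[4] = 2*max(2,1) = 2*2 = 4
P[5] = 2*max(3,2) = 2*3 = 6
P[6] = 3*max(3,2) = 3*3 = 9
P[7] = 2*max(5,6) = 2*6 = 12
P[8] = 2*max(6,9) = 2*9 = 18
P[9] = 3*max(6,9) = 3*9 = 27
P[10] = 2*max(8,18) = 2*18 = 36
P[11] = 2*max(9,27) = 2*27 = 54
P[12] = 3*max(9,27) = 3*27 = 81
P[13] = 2*max(11,54) = 2*54 = 108
P[14] = 2*max(12,81) = 2*81 = 162
One optimal split: 3 + 3 + 3 + 3 + 2; product 3*3*3*3*2 = 162.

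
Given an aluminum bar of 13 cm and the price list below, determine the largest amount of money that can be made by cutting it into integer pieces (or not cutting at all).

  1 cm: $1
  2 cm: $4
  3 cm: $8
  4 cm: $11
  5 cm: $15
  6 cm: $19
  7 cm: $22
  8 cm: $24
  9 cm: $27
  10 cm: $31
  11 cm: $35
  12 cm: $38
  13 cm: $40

41

Let R[k] be the best obtainable value from length k. For each k, try every first piece i and keep the best of price[i] + R[k−i].
R[1] = 1
R[2] = 4
R[3] = 8
R[4] = 11
R[5] = 15
R[6] = 19
R[7] = 22
R[8] = 24
R[9] = 27  (first piece 3, then R[6]=19)
R[10] = 31
R[11] = 35
R[12] = 38  (first piece 6, then R[6]=19)
R[13] = 41  (first piece 6, then R[7]=22)
One optimal cutting: 7 + 6 → $22 + $19 = $41.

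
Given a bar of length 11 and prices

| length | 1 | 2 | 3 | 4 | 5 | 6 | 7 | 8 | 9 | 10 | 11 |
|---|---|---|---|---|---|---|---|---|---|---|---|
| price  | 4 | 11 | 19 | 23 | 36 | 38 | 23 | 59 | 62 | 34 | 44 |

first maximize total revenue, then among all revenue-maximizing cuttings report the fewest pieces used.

Let r[k] be the best obtainable value from length k. For each k, try every first piece i and keep the best of price[i] + r[k−i].
r[1] = 4
r[2] = 11
r[3] = 19
r[4] = 23  (first piece 1, then r[3]=19)
r[5] = 36
r[6] = 40  (first piece 1, then r[5]=36)
r[7] = 47  (first piece 2, then r[5]=36)
r[8] = 59
r[9] = 63  (first piece 1, then r[8]=59)
r[10] = 72  (first piece 5, then r[5]=36)
r[11] = 78  (first piece 3, then r[8]=59)
Maximum revenue is 78.
Now minimize piece count subject to staying optimal: for each k, pieces[k] = 1 + min over i with p[i]+r[k−i]=r[k] of pieces[k−i].
pieces[8] = 1
pieces[9] = 2
pieces[10] = 2
pieces[11] = 2

2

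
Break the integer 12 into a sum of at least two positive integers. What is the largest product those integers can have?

Let g[k] be the best product for length k (with at least one cut). For each first piece i, the rest contributes max(k−i, g[k−i]).
Small cases: g[2]=1, g[3]=2, g[4]=4, g[5]=6, g[6]=9, g[7]=12.
g[8] = max(1*12, 2*9, 3*6, …, 6*2, 7*1) = 18
g[9] = max(1*18, 2*12, 3*9, …, 7*2, 8*1) = 27
g[10] = max(1*27, 2*18, 3*12, …, 8*2, 9*1) = 36
g[11] = max(1*36, 2*27, 3*18, …, 9*2, 10*1) = 54
g[12] = max(1*54, 2*36, 3*27, …, 10*2, 11*1) = 81
One optimal split: 3 + 3 + 3 + 3; product 3*3*3*3 = 81.

81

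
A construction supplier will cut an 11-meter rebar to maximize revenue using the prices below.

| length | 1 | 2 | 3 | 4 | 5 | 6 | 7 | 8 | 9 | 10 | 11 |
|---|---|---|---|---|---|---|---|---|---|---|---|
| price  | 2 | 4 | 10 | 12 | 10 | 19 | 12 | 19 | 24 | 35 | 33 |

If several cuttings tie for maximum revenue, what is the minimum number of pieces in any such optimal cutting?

2

Consider every possible first cut. r[k] is the best of p[i]+r[k−i] over all sellable i≤k.
r[1] = 2
r[2] = max(2+2, 4+0) = 4
r[3] = max(2+4, 4+2, 10+0) = 10
r[4] = max(2+10, 4+4, 10+2, 12+0) = 12
r[5] = max(2+12, 4+10, 10+4, 12+2, 10+0) = 14
r[6] = max(2+14, 4+12, 10+10, 12+4, 10+2, 19+0) = 20
r[7] = max(2+20, 4+14, 10+12, …, 19+2, 12+0) = 22
r[8] = max(2+22, 4+20, 10+14, …, 12+2, 19+0) = 24
r[9] = max(2+24, 4+22, 10+20, …, 19+2, 24+0) = 30
r[10] = max(2+30, 4+24, 10+22, …, 24+2, 35+0) = 35
r[11] = max(2+35, 4+30, 10+24, …, 35+2, 33+0) = 37
Maximum revenue is ₹37.
Now minimize piece count subject to staying optimal: for each k, pieces[k] = 1 + min over i with p[i]+r[k−i]=r[k] of pieces[k−i].
pieces[8] = 2
pieces[9] = 3
pieces[10] = 1
pieces[11] = 2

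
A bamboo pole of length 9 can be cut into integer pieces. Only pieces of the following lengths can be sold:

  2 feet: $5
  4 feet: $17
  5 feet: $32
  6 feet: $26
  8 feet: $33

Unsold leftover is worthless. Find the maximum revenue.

Consider every possible first cut. r[k] is the best of p[i]+r[k−i] over all sellable i≤k.
r[1] = 0
r[2] = 5
r[3] = 5
r[4] = 17
r[5] = 32
r[6] = 32
r[7] = 37  (first piece 2, then r[5]=32)
r[8] = 37
r[9] = 49  (first piece 4, then r[5]=32)
One optimal cutting: 5 + 4 → $49.

49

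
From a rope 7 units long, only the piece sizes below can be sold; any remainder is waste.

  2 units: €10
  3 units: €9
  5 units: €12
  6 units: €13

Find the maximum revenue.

Let r[k] be the best obtainable value from length k. For each k, try every first piece i and keep the best of price[i] + r[k−i].
r[1] = 0
r[2] = 10
r[3] = max(10+0, 9+0) = 10
r[4] = max(10+10, 9+0) = 20
r[5] = max(10+10, 9+10, 12+0) = 20
r[6] = max(10+20, 9+10, 12+0, 13+0) = 30
r[7] = max(10+20, 9+20, 12+10, 13+0) = 30
One optimal cutting: pieces 2 + 2 + 2 with 1 unit of scrap → €30.

30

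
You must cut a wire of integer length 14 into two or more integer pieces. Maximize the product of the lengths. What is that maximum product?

162

Define f[k] = max over 1≤i<k of i · max(k−i, f[k−i]); the inner max lets the remainder stay uncut if that's better.
f[2] = 1·max(1,0) = 1·1 = 1
f[3] = 1·max(2,1) = 1·2 = 2
f[4] = 2·max(2,1) = 2·2 = 4
f[5] = 2·max(3,2) = 2·3 = 6
f[6] = 3·max(3,2) = 3·3 = 9
f[7] = 2·max(5,6) = 2·6 = 12
f[8] = 2·max(6,9) = 2·9 = 18
f[9] = 3·max(6,9) = 3·9 = 27
f[10] = 2·max(8,18) = 2·18 = 36
f[11] = 2·max(9,27) = 2·27 = 54
f[12] = 3·max(9,27) = 3·27 = 81
f[13] = 2·max(11,54) = 2·54 = 108
f[14] = 2·max(12,81) = 2·81 = 162
One optimal split: 3 + 3 + 3 + 3 + 2; product 3·3·3·3·2 = 162.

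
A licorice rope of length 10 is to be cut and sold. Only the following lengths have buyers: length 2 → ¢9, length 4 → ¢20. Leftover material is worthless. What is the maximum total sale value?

49

Let f[k] be the best obtainable value from length k. For each k, try every first piece i and keep the best of price[i] + f[k−i].
f[1] = 0
f[2] = 9
f[3] = 9
f[4] = 20
f[5] = 20
f[6] = 29  (first piece 2, then f[4]=20)
f[7] = 29
f[8] = 40  (first piece 4, then f[4]=20)
f[9] = 40
f[10] = 49  (first piece 2, then f[8]=40)
One optimal cutting: 4 + 4 + 2 → ¢49.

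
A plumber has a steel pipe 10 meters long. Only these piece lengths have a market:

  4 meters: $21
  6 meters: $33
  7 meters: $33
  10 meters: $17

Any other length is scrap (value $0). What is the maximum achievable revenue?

54

Let r[k] be the best obtainable value from length k. For each k, try every first piece i and keep the best of price[i] + r[k−i].
r[1] = 0
r[2] = 0
r[3] = 0
r[4] = 21
r[5] = 21
r[6] = max(21+0, 33+0) = 33
r[7] = max(21+0, 33+0, 33+0) = 33
r[8] = max(21+21, 33+0, 33+0) = 42
r[9] = max(21+21, 33+0, 33+0) = 42
r[10] = max(21+33, 33+21, 33+0, 17+0) = 54
One optimal cutting: 6 + 4 → $54.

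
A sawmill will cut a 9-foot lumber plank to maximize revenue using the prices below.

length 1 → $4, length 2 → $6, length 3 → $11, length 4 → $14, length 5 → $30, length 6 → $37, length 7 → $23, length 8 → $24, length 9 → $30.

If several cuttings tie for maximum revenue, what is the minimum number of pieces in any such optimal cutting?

4

Consider every possible first cut. r[k] is the best of p[i]+r[k−i] over all sellable i≤k.
r[1] = 4
r[2] = max(4+4, 6+0) = 8
r[3] = max(4+8, 6+4, 11+0) = 12
r[4] = max(4+12, 6+8, 11+4, 14+0) = 16
r[5] = max(4+16, 6+12, 11+8, 14+4, 30+0) = 30
r[6] = max(4+30, 6+16, 11+12, 14+8, 30+4, 37+0) = 37
r[7] = max(4+37, 6+30, 11+16, …, 37+4, 23+0) = 41
r[8] = max(4+41, 6+37, 11+30, …, 23+4, 24+0) = 45
r[9] = max(4+45, 6+41, 11+37, …, 24+4, 30+0) = 49
Maximum revenue is $49.
Now minimize piece count subject to staying optimal: for each k, pieces[k] = 1 + min over i with p[i]+r[k−i]=r[k] of pieces[k−i].
pieces[6] = 1
pieces[7] = 2
pieces[8] = 3
pieces[9] = 4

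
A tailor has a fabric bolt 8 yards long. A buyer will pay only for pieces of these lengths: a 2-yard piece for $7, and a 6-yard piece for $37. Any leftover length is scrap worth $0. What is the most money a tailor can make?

Build best[k] bottom-up: best[k] = max over allowed piece i of (p[i] + best[k−i]).
best[1] = 0
best[2] = 7
best[3] = 7
best[4] = 14  (first piece 2, then best[2]=7)
best[5] = 14
best[6] = max(7+14, 37+0) = 37
best[7] = max(7+14, 37+0) = 37
best[8] = max(7+37, 37+7) = 44
One optimal cutting: 6 + 2 → $44.

44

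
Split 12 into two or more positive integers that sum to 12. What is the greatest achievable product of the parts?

81

Define P[k] = max over 1≤i<k of i · max(k−i, P[k−i]); the inner max lets the remainder stay uncut if that's better.
P[2] = 1·max(1,0) = 1·1 = 1
P[3] = 1·max(2,1) = 1·2 = 2
P[4] = 2·max(2,1) = 2·2 = 4
P[5] = 2·max(3,2) = 2·3 = 6
P[6] = 3·max(3,2) = 3·3 = 9
P[7] = 2·max(5,6) = 2·6 = 12
P[8] = 2·max(6,9) = 2·9 = 18
P[9] = 3·max(6,9) = 3·9 = 27
P[10] = 2·max(8,18) = 2·18 = 36
P[11] = 2·max(9,27) = 2·27 = 54
P[12] = 3·max(9,27) = 3·27 = 81
One optimal split: 3 + 3 + 3 + 3; product 3·3·3·3 = 81.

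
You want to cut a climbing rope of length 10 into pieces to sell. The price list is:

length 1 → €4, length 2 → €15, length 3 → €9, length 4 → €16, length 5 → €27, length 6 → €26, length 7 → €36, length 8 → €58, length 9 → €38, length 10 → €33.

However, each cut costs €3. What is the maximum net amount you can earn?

70

Let net[k] be the best obtainable value from length k. For each k, try every first piece i and keep the best of price[i] + net[k−i] minus the 3 cut fee when i<k.
net[1] = 4
net[2] = 15
net[3] = 16  (first piece 1, then net[2]=15)
net[4] = 27  (first piece 2, then net[2]=15)
net[5] = 28  (first piece 1, then net[4]=27)
net[6] = 39  (first piece 2, then net[4]=27)
net[7] = 40  (first piece 1, then net[6]=39)
net[8] = 58
net[9] = 59  (first piece 1, then net[8]=58)
net[10] = 70  (first piece 2, then net[8]=58)
One optimal plan: pieces 8 + 2 (1 cut) → €73 − €3 = €70.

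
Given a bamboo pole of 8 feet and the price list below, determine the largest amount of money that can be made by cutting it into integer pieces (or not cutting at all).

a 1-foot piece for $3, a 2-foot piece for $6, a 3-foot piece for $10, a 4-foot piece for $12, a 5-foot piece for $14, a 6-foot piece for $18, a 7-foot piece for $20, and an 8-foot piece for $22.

Consider every possible first cut. R[k] is the best of p[i]+R[k−i] over all sellable i≤k.
R[1] = 3
R[2] = 6  (first piece 1, then R[1]=3)
R[3] = 10
R[4] = 13  (first piece 1, then R[3]=10)
R[5] = 16  (first piece 1, then R[4]=13)
R[6] = 20  (first piece 3, then R[3]=10)
R[7] = 23  (first piece 1, then R[6]=20)
R[8] = 26  (first piece 1, then R[7]=23)
One optimal cutting: 3 + 3 + 1 + 1 → $10 + $10 + $3 + $3 = $26.

26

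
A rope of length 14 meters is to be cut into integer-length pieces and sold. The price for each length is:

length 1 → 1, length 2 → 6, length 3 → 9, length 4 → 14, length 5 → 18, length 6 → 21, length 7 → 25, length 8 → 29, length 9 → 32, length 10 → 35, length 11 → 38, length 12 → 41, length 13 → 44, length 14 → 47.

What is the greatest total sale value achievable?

Consider every possible first cut. best[k] is the best of p[i]+best[k−i] over all sellable i≤k.
best[1] = 1
best[2] = 6
best[3] = 9
best[4] = 14
best[5] = 18
best[6] = 21
best[7] = 25
best[8] = 29
best[9] = 32  (first piece 4, then best[5]=18)
best[10] = 36  (first piece 5, then best[5]=18)
best[11] = 39  (first piece 4, then best[7]=25)
best[12] = 43  (first piece 4, then best[8]=29)
best[13] = 47  (first piece 5, then best[8]=29)
best[14] = 50  (first piece 4, then best[10]=36)
One optimal cutting: 5 + 5 + 4 → 18 + 18 + 14 = 50.

50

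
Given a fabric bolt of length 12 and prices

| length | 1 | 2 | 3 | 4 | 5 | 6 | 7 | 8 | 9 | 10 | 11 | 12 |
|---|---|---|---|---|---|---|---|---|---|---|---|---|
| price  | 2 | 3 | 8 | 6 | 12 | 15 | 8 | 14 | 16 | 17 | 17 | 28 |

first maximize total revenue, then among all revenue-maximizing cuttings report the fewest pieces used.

Let r[k] be the best obtainable value from length k. For each k, try every first piece i and keep the best of price[i] + r[k−i].
r[1] = 2
r[2] = max(2+2, 3+0) = 4
r[3] = max(2+4, 3+2, 8+0) = 8
r[4] = max(2+8, 3+4, 8+2, 6+0) = 10
r[5] = max(2+10, 3+8, 8+4, 6+2, 12+0) = 12
r[6] = max(2+12, 3+10, 8+8, 6+4, 12+2, 15+0) = 16
r[7] = max(2+16, 3+12, 8+10, …, 15+2, 8+0) = 18
r[8] = max(2+18, 3+16, 8+12, …, 8+2, 14+0) = 20
r[9] = max(2+20, 3+18, 8+16, …, 14+2, 16+0) = 24
r[10] = max(2+24, 3+20, 8+18, …, 16+2, 17+0) = 26
r[11] = max(2+26, 3+24, 8+20, …, 17+2, 17+0) = 28
r[12] = max(2+28, 3+26, 8+24, …, 17+2, 28+0) = 32
Maximum revenue is $32.
Now minimize piece count subject to staying optimal: for each k, pieces[k] = 1 + min over i with p[i]+r[k−i]=r[k] of pieces[k−i].
pieces[9] = 3
pieces[10] = 4
pieces[11] = 3
pieces[12] = 4

4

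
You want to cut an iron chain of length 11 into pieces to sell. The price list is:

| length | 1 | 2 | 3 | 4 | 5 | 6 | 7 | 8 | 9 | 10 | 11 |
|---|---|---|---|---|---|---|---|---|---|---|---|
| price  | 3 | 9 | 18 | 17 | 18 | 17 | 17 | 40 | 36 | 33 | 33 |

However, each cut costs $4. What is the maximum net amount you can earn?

54

Build v[k] bottom-up: v[k] = max over allowed piece i of (p[i] + v[k−i]) − 4 per cut.
v[1] = 3
v[2] = 9
v[3] = 18
v[4] = 17  (first piece 1, then v[3]=18)
v[5] = 23  (first piece 2, then v[3]=18)
v[6] = 32  (first piece 3, then v[3]=18)
v[7] = 31  (first piece 1, then v[6]=32)
v[8] = 40
v[9] = 46  (first piece 3, then v[6]=32)
v[10] = 45  (first piece 1, then v[9]=46)
v[11] = 54  (first piece 3, then v[8]=40)
One optimal plan: pieces 8 + 3 (1 cut) → $58 − $4 = $54.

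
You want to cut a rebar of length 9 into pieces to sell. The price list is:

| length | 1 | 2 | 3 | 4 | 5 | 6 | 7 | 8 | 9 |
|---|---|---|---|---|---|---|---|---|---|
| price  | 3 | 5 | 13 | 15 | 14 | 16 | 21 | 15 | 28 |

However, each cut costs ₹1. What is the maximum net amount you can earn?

37

Build net[k] bottom-up: net[k] = max over allowed piece i of (p[i] + net[k−i]) − 1 per cut.
net[1] = 3
net[2] = max(3+3-1, 5+0) = 5
net[3] = max(3+5-1, 5+3-1, 13+0) = 13
net[4] = max(3+13-1, 5+5-1, 13+3-1, 15+0) = 15
net[5] = max(3+15-1, 5+13-1, 13+5-1, 15+3-1, 14+0) = 17
net[6] = max(3+17-1, 5+15-1, 13+13-1, 15+5-1, 14+3-1, 16+0) = 25
net[7] = max(3+25-1, 5+17-1, 13+15-1, …, 16+3-1, 21+0) = 27
net[8] = max(3+27-1, 5+25-1, 13+17-1, …, 21+3-1, 15+0) = 29
net[9] = max(3+29-1, 5+27-1, 13+25-1, …, 15+3-1, 28+0) = 37
One optimal plan: pieces 3 + 3 + 3 (2 cuts) → ₹39 − ₹2 = ₹37.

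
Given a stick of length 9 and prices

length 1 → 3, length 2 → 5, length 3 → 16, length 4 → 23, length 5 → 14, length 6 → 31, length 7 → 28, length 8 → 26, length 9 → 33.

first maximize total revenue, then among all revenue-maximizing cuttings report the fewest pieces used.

Let r[k] be the best obtainable value from length k. For each k, try every first piece i and keep the best of price[i] + r[k−i].
r[1] = 3
r[2] = 6  (first piece 1, then r[1]=3)
r[3] = 16
r[4] = 23
r[5] = 26  (first piece 1, then r[4]=23)
r[6] = 32  (first piece 3, then r[3]=16)
r[7] = 39  (first piece 3, then r[4]=23)
r[8] = 46  (first piece 4, then r[4]=23)
r[9] = 49  (first piece 1, then r[8]=46)
Maximum revenue is 49.
Now minimize piece count subject to staying optimal: for each k, pieces[k] = 1 + min over i with p[i]+r[k−i]=r[k] of pieces[k−i].
pieces[6] = 2
pieces[7] = 2
pieces[8] = 2
pieces[9] = 3

3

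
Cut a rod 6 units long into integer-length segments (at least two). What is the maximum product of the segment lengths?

Fill P[k] for k=2..6: at each k try every first piece i and multiply by the better of (k−i) uncut or P[k−i].
P[2] = 1·max(1,0) = 1·1 = 1
P[3] = max(1·2, 2·1) = 2
P[4] = max(1·3, 2·2, 3·1) = 4
P[5] = max(1·4, 2·3, 3·2, 4·1) = 6
P[6] = max(1·6, 2·4, 3·3, 4·2, 5·1) = 9
One optimal split: 3 + 3; product 3·3 = 9.

9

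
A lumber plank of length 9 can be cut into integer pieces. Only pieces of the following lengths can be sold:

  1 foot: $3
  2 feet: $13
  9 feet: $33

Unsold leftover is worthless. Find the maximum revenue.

55

Consider every possible first cut. best[k] is the best of p[i]+best[k−i] over all sellable i≤k.
best[1] = 3
best[2] = max(3+3, 13+0) = 13
best[3] = max(3+13, 13+3) = 16
best[4] = max(3+16, 13+13) = 26
best[5] = max(3+26, 13+16) = 29
best[6] = max(3+29, 13+26) = 39
best[7] = max(3+39, 13+29) = 42
best[8] = max(3+42, 13+39) = 52
best[9] = max(3+52, 13+42, 33+0) = 55
One optimal cutting: 2 + 2 + 2 + 2 + 1 → $55.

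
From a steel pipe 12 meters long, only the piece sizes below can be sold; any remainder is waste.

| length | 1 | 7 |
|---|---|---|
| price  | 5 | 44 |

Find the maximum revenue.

69

Build r[k] bottom-up: r[k] = max over allowed piece i of (p[i] + r[k−i]).
r[1] = 5
r[2] = 10  (first piece 1, then r[1]=5)
r[3] = 15  (first piece 1, then r[2]=10)
r[4] = 20  (first piece 1, then r[3]=15)
r[5] = 25  (first piece 1, then r[4]=20)
r[6] = 30  (first piece 1, then r[5]=25)
r[7] = 44
r[8] = 49  (first piece 1, then r[7]=44)
r[9] = 54  (first piece 1, then r[8]=49)
r[10] = 59  (first piece 1, then r[9]=54)
r[11] = 64  (first piece 1, then r[10]=59)
r[12] = 69  (first piece 1, then r[11]=64)
One optimal cutting: 7 + 1 + 1 + 1 + 1 + 1 → $69.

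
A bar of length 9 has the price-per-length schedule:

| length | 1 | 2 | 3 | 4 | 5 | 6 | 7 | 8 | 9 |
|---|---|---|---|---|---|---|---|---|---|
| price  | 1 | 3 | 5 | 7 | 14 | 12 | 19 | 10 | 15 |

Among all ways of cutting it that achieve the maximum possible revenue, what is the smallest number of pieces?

2

Consider every possible first cut. r[k] is the best of p[i]+r[k−i] over all sellable i≤k.
r[1] = 1
r[2] = 3
r[3] = 5
r[4] = 7
r[5] = 14
r[6] = 15  (first piece 1, then r[5]=14)
r[7] = 19
r[8] = 20  (first piece 1, then r[7]=19)
r[9] = 22  (first piece 2, then r[7]=19)
Maximum revenue is 22.
Now minimize piece count subject to staying optimal: for each k, pieces[k] = 1 + min over i with p[i]+r[k−i]=r[k] of pieces[k−i].
pieces[6] = 2
pieces[7] = 1
pieces[8] = 2
pieces[9] = 2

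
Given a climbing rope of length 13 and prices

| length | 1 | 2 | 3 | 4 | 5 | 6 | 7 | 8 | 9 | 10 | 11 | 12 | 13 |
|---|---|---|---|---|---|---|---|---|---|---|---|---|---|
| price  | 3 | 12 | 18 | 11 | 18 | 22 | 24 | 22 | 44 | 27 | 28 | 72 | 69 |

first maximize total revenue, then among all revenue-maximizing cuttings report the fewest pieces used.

Let r[k] be the best obtainable value from length k. For each k, try every first piece i and keep the best of price[i] + r[k−i].
r[1] = 3
r[2] = 12
r[3] = 18
r[4] = 24  (first piece 2, then r[2]=12)
r[5] = 30  (first piece 2, then r[3]=18)
r[6] = 36  (first piece 2, then r[4]=24)
r[7] = 42  (first piece 2, then r[5]=30)
r[8] = 48  (first piece 2, then r[6]=36)
r[9] = 54  (first piece 2, then r[7]=42)
r[10] = 60  (first piece 2, then r[8]=48)
r[11] = 66  (first piece 2, then r[9]=54)
r[12] = 72  (first piece 2, then r[10]=60)
r[13] = 78  (first piece 2, then r[11]=66)
Maximum revenue is €78.
Now minimize piece count subject to staying optimal: for each k, pieces[k] = 1 + min over i with p[i]+r[k−i]=r[k] of pieces[k−i].
pieces[10] = 4
pieces[11] = 4
pieces[12] = 1
pieces[13] = 5

5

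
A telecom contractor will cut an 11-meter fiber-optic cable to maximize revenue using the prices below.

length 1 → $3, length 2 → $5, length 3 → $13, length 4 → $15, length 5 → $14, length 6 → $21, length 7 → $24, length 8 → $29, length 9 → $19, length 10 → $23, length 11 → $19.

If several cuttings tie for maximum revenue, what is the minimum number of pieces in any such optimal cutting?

5

Consider every possible first cut. r[k] is the best of p[i]+r[k−i] over all sellable i≤k.
r[1] = 3
r[2] = max(3+3, 5+0) = 6
r[3] = max(3+6, 5+3, 13+0) = 13
r[4] = max(3+13, 5+6, 13+3, 15+0) = 16
r[5] = max(3+16, 5+13, 13+6, 15+3, 14+0) = 19
r[6] = max(3+19, 5+16, 13+13, 15+6, 14+3, 21+0) = 26
r[7] = max(3+26, 5+19, 13+16, …, 21+3, 24+0) = 29
r[8] = max(3+29, 5+26, 13+19, …, 24+3, 29+0) = 32
r[9] = max(3+32, 5+29, 13+26, …, 29+3, 19+0) = 39
r[10] = max(3+39, 5+32, 13+29, …, 19+3, 23+0) = 42
r[11] = max(3+42, 5+39, 13+32, …, 23+3, 19+0) = 45
Maximum revenue is $45.
Now minimize piece count subject to staying optimal: for each k, pieces[k] = 1 + min over i with p[i]+r[k−i]=r[k] of pieces[k−i].
pieces[8] = 4
pieces[9] = 3
pieces[10] = 4
pieces[11] = 5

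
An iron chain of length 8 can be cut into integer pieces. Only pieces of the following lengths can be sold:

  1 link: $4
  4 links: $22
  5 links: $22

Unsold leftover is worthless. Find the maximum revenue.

44

Consider every possible first cut. r[k] is the best of p[i]+r[k−i] over all sellable i≤k.
r[1] = 4
r[2] = 8  (first piece 1, then r[1]=4)
r[3] = 12  (first piece 1, then r[2]=8)
r[4] = 22
r[5] = 26  (first piece 1, then r[4]=22)
r[6] = 30  (first piece 1, then r[5]=26)
r[7] = 34  (first piece 1, then r[6]=30)
r[8] = 44  (first piece 4, then r[4]=22)
One optimal cutting: 4 + 4 → $44.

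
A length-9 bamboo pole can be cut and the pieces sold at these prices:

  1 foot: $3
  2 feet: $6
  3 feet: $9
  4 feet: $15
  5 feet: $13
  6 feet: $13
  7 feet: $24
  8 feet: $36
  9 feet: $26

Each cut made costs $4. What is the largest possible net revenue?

35

Let net[k] be the best obtainable value from length k. For each k, try every first piece i and keep the best of price[i] + net[k−i] minus the 4 cut fee when i<k.
net[1] = 3
net[2] = max(3+3-4, 6+0) = 6
net[3] = max(3+6-4, 6+3-4, 9+0) = 9
net[4] = max(3+9-4, 6+6-4, 9+3-4, 15+0) = 15
net[5] = max(3+15-4, 6+9-4, 9+6-4, 15+3-4, 13+0) = 14
net[6] = max(3+14-4, 6+15-4, 9+9-4, 15+6-4, 13+3-4, 13+0) = 17
net[7] = max(3+17-4, 6+14-4, 9+15-4, …, 13+3-4, 24+0) = 24
net[8] = max(3+24-4, 6+17-4, 9+14-4, …, 24+3-4, 36+0) = 36
net[9] = max(3+36-4, 6+24-4, 9+17-4, …, 36+3-4, 26+0) = 35
One optimal plan: pieces 8 + 1 (1 cut) → $39 − $4 = $35.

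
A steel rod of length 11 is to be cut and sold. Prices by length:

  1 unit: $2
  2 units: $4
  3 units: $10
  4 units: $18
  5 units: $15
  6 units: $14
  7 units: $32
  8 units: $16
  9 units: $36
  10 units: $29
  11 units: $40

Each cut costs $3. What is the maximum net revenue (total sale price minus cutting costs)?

47

Build v[k] bottom-up: v[k] = max over allowed piece i of (p[i] + v[k−i]) − 3 per cut.
v[1] = 2
v[2] = max(2+2-3, 4+0) = 4
v[3] = max(2+4-3, 4+2-3, 10+0) = 10
v[4] = max(2+10-3, 4+4-3, 10+2-3, 18+0) = 18
v[5] = max(2+18-3, 4+10-3, 10+4-3, 18+2-3, 15+0) = 17
v[6] = max(2+17-3, 4+18-3, 10+10-3, 18+4-3, 15+2-3, 14+0) = 19
v[7] = max(2+19-3, 4+17-3, 10+18-3, …, 14+2-3, 32+0) = 32
v[8] = max(2+32-3, 4+19-3, 10+17-3, …, 32+2-3, 16+0) = 33
v[9] = max(2+33-3, 4+32-3, 10+19-3, …, 16+2-3, 36+0) = 36
v[10] = max(2+36-3, 4+33-3, 10+32-3, …, 36+2-3, 29+0) = 39
v[11] = max(2+39-3, 4+36-3, 10+33-3, …, 29+2-3, 40+0) = 47
One optimal plan: pieces 7 + 4 (1 cut) → $50 − $3 = $47.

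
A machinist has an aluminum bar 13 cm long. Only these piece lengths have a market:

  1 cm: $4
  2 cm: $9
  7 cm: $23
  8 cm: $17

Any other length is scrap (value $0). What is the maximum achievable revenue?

58

Build r[k] bottom-up: r[k] = max over allowed piece i of (p[i] + r[k−i]).
r[1] = 4
r[2] = max(4+4, 9+0) = 9
r[3] = max(4+9, 9+4) = 13
r[4] = max(4+13, 9+9) = 18
r[5] = max(4+18, 9+13) = 22
r[6] = max(4+22, 9+18) = 27
r[7] = max(4+27, 9+22, 23+0) = 31
r[8] = max(4+31, 9+27, 23+4, 17+0) = 36
r[9] = max(4+36, 9+31, 23+9, 17+4) = 40
r[10] = max(4+40, 9+36, 23+13, 17+9) = 45
r[11] = max(4+45, 9+40, 23+18, 17+13) = 49
r[12] = max(4+49, 9+45, 23+22, 17+18) = 54
r[13] = max(4+54, 9+49, 23+27, 17+22) = 58
One optimal cutting: 2 + 2 + 2 + 2 + 2 + 2 + 1 → $58.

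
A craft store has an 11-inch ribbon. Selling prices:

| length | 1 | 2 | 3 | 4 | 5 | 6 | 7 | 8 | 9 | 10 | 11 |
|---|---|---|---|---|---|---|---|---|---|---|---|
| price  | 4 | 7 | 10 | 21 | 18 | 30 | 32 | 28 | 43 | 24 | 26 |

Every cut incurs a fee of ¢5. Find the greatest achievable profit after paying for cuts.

48

Build r[k] bottom-up: r[k] = max over allowed piece i of (p[i] + r[k−i]) − 5 per cut.
r[1] = 4
r[2] = max(4+4-5, 7+0) = 7
r[3] = max(4+7-5, 7+4-5, 10+0) = 10
r[4] = max(4+10-5, 7+7-5, 10+4-5, 21+0) = 21
r[5] = max(4+21-5, 7+10-5, 10+7-5, 21+4-5, 18+0) = 20
r[6] = max(4+20-5, 7+21-5, 10+10-5, 21+7-5, 18+4-5, 30+0) = 30
r[7] = max(4+30-5, 7+20-5, 10+21-5, …, 30+4-5, 32+0) = 32
r[8] = max(4+32-5, 7+30-5, 10+20-5, …, 32+4-5, 28+0) = 37
r[9] = max(4+37-5, 7+32-5, 10+30-5, …, 28+4-5, 43+0) = 43
r[10] = max(4+43-5, 7+37-5, 10+32-5, …, 43+4-5, 24+0) = 46
r[11] = max(4+46-5, 7+43-5, 10+37-5, …, 24+4-5, 26+0) = 48
One optimal plan: pieces 7 + 4 (1 cut) → ¢53 − ¢5 = ¢48.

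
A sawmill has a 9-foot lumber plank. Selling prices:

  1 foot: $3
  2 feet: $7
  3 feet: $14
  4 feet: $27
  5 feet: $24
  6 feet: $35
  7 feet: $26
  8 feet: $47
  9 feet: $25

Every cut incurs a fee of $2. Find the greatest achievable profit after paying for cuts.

Consider every possible first cut. v[k] is the best of p[i]+v[k−i] over all sellable i≤k, charging 2 whenever i<k.
v[1] = 3
v[2] = 7
v[3] = 14
v[4] = 27
v[5] = 28  (first piece 1, then v[4]=27)
v[6] = 35
v[7] = 39  (first piece 3, then v[4]=27)
v[8] = 52  (first piece 4, then v[4]=27)
v[9] = 53  (first piece 1, then v[8]=52)
One optimal plan: pieces 4 + 4 + 1 (2 cuts) → $57 − $4 = $53.

53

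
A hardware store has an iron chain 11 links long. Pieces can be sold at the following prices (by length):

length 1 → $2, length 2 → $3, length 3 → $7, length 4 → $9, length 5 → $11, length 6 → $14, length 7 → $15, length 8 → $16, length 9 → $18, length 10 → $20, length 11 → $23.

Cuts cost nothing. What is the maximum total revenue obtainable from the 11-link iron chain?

25

Build R[k] bottom-up: R[k] = max over allowed piece i of (p[i] + R[k−i]).
R[1] = 2
R[2] = max(2+2, 3+0) = 4
R[3] = max(2+4, 3+2, 7+0) = 7
R[4] = max(2+7, 3+4, 7+2, 9+0) = 9
R[5] = max(2+9, 3+7, 7+4, 9+2, 11+0) = 11
R[6] = max(2+11, 3+9, 7+7, 9+4, 11+2, 14+0) = 14
R[7] = max(2+14, 3+11, 7+9, …, 14+2, 15+0) = 16
R[8] = max(2+16, 3+14, 7+11, …, 15+2, 16+0) = 18
R[9] = max(2+18, 3+16, 7+14, …, 16+2, 18+0) = 21
R[10] = max(2+21, 3+18, 7+16, …, 18+2, 20+0) = 23
R[11] = max(2+23, 3+21, 7+18, …, 20+2, 23+0) = 25
One optimal cutting: 3 + 3 + 3 + 1 + 1 → $7 + $7 + $7 + $2 + $2 = $25.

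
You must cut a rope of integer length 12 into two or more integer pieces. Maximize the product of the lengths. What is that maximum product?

Let P[k] be the best product for length k (with at least one cut). For each first piece i, the rest contributes max(k−i, P[k−i]).
P[2] = 1·max(1,0) = 1·1 = 1
P[3] = max(1·2, 2·1) = 2
P[4] = max(1·3, 2·2, 3·1) = 4
P[5] = max(1·4, 2·3, 3·2, 4·1) = 6
P[6] = max(1·6, 2·4, 3·3, 4·2, 5·1) = 9
P[7] = max(1·9, 2·6, 3·4, 4·3, 5·2, 6·1) = 12
P[8] = max(1·12, 2·9, 3·6, …, 6·2, 7·1) = 18
P[9] = max(1·18, 2·12, 3·9, …, 7·2, 8·1) = 27
P[10] = max(1·27, 2·18, 3·12, …, 8·2, 9·1) = 36
P[11] = max(1·36, 2·27, 3·18, …, 9·2, 10·1) = 54
P[12] = max(1·54, 2·36, 3·27, …, 10·2, 11·1) = 81
One optimal split: 3 + 3 + 3 + 3; product 3·3·3·3 = 81.

81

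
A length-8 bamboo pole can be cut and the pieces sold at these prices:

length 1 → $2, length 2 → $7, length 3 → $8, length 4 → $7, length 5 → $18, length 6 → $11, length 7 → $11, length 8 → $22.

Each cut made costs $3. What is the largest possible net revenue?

Let net[k] be the best obtainable value from length k. For each k, try every first piece i and keep the best of price[i] + net[k−i] minus the 3 cut fee when i<k.
net[1] = 2
net[2] = max(2+2-3, 7+0) = 7
net[3] = max(2+7-3, 7+2-3, 8+0) = 8
net[4] = max(2+8-3, 7+7-3, 8+2-3, 7+0) = 11
net[5] = max(2+11-3, 7+8-3, 8+7-3, 7+2-3, 18+0) = 18
net[6] = max(2+18-3, 7+11-3, 8+8-3, 7+7-3, 18+2-3, 11+0) = 17
net[7] = max(2+17-3, 7+18-3, 8+11-3, …, 11+2-3, 11+0) = 22
net[8] = max(2+22-3, 7+17-3, 8+18-3, …, 11+2-3, 22+0) = 23
One optimal plan: pieces 5 + 3 (1 cut) → $26 − $3 = $23.

23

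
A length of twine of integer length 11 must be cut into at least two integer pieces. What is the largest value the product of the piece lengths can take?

54

Define f[k] = max over 1≤i<k of i · max(k−i, f[k−i]); the inner max lets the remainder stay uncut if that's better.
f[2] = 1×max(1,0) = 1×1 = 1
f[3] = 1×max(2,1) = 1×2 = 2
f[4] = 2×max(2,1) = 2×2 = 4
f[5] = 2×max(3,2) = 2×3 = 6
f[6] = 3×max(3,2) = 3×3 = 9
f[7] = 2×max(5,6) = 2×6 = 12
f[8] = 2×max(6,9) = 2×9 = 18
f[9] = 3×max(6,9) = 3×9 = 27
f[10] = 2×max(8,18) = 2×18 = 36
f[11] = 2×max(9,27) = 2×27 = 54
One optimal split: 3 + 3 + 3 + 2; product 3×3×3×2 = 54.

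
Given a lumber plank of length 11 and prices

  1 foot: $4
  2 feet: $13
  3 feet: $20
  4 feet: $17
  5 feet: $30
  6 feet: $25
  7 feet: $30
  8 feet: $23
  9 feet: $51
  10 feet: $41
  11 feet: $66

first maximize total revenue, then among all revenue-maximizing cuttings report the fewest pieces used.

4

Consider every possible first cut. r[k] is the best of p[i]+r[k−i] over all sellable i≤k.
r[1] = 4
r[2] = max(4+4, 13+0) = 13
r[3] = max(4+13, 13+4, 20+0) = 20
r[4] = max(4+20, 13+13, 20+4, 17+0) = 26
r[5] = max(4+26, 13+20, 20+13, 17+4, 30+0) = 33
r[6] = max(4+33, 13+26, 20+20, 17+13, 30+4, 25+0) = 40
r[7] = max(4+40, 13+33, 20+26, …, 25+4, 30+0) = 46
r[8] = max(4+46, 13+40, 20+33, …, 30+4, 23+0) = 53
r[9] = max(4+53, 13+46, 20+40, …, 23+4, 51+0) = 60
r[10] = max(4+60, 13+53, 20+46, …, 51+4, 41+0) = 66
r[11] = max(4+66, 13+60, 20+53, …, 41+4, 66+0) = 73
Maximum revenue is $73.
Now minimize piece count subject to staying optimal: for each k, pieces[k] = 1 + min over i with p[i]+r[k−i]=r[k] of pieces[k−i].
pieces[8] = 3
pieces[9] = 3
pieces[10] = 4
pieces[11] = 4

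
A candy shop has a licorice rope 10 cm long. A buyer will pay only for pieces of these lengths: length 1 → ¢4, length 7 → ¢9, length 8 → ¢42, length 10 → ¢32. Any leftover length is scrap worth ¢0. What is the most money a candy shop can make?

Let f[k] be the best obtainable value from length k. For each k, try every first piece i and keep the best of price[i] + f[k−i].
f[1] = 4
f[2] = 8  (first piece 1, then f[1]=4)
f[3] = 12  (first piece 1, then f[2]=8)
f[4] = 16  (first piece 1, then f[3]=12)
f[5] = 20  (first piece 1, then f[4]=16)
f[6] = 24  (first piece 1, then f[5]=20)
f[7] = max(4+24, 9+0) = 28
f[8] = max(4+28, 9+4, 42+0) = 42
f[9] = max(4+42, 9+8, 42+4) = 46
f[10] = max(4+46, 9+12, 42+8, 32+0) = 50
One optimal cutting: 8 + 1 + 1 → ¢50.

50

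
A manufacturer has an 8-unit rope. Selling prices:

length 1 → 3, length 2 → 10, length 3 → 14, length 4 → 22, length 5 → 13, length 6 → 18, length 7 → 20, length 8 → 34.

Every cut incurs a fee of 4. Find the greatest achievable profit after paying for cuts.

Consider every possible first cut. net[k] is the best of p[i]+net[k−i] over all sellable i≤k, charging 4 whenever i<k.
net[1] = 3
net[2] = max(3+3-4, 10+0) = 10
net[3] = max(3+10-4, 10+3-4, 14+0) = 14
net[4] = max(3+14-4, 10+10-4, 14+3-4, 22+0) = 22
net[5] = max(3+22-4, 10+14-4, 14+10-4, 22+3-4, 13+0) = 21
net[6] = max(3+21-4, 10+22-4, 14+14-4, 22+10-4, 13+3-4, 18+0) = 28
net[7] = max(3+28-4, 10+21-4, 14+22-4, …, 18+3-4, 20+0) = 32
net[8] = max(3+32-4, 10+28-4, 14+21-4, …, 20+3-4, 34+0) = 40
One optimal plan: pieces 4 + 4 (1 cut) → 44 − 4 = 40.

40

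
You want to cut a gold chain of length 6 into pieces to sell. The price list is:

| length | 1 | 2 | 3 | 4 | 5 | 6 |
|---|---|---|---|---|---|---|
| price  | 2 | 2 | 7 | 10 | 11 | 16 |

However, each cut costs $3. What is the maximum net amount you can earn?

Consider every possible first cut. v[k] is the best of p[i]+v[k−i] over all sellable i≤k, charging 3 whenever i<k.
v[1] = 2
v[2] = 2
v[3] = 7
v[4] = 10
v[5] = 11
v[6] = 16
Best is to make no cuts and sell whole for $16.

16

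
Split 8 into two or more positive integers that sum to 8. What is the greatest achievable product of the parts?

18

Fill P[k] for k=2..8: at each k try every first piece i and multiply by the better of (k−i) uncut or P[k−i].
P[2] = 1×max(1,0) = 1×1 = 1
P[3] = max(1×2, 2×1) = 2
P[4] = max(1×3, 2×2, 3×1) = 4
P[5] = max(1×4, 2×3, 3×2, 4×1) = 6
P[6] = max(1×6, 2×4, 3×3, 4×2, 5×1) = 9
P[7] = max(1×9, 2×6, 3×4, 4×3, 5×2, 6×1) = 12
P[8] = max(1×12, 2×9, 3×6, …, 6×2, 7×1) = 18
One optimal split: 3 + 3 + 2; product 3×3×2 = 18.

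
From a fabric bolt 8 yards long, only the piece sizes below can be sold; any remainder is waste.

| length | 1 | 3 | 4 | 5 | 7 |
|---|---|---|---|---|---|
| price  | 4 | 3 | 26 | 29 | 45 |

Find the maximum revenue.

52

Consider every possible first cut. r[k] is the best of p[i]+r[k−i] over all sellable i≤k.
r[1] = 4
r[2] = 8  (first piece 1, then r[1]=4)
r[3] = 12  (first piece 1, then r[2]=8)
r[4] = 26
r[5] = 30  (first piece 1, then r[4]=26)
r[6] = 34  (first piece 1, then r[5]=30)
r[7] = 45
r[8] = 52  (first piece 4, then r[4]=26)
One optimal cutting: 4 + 4 → $52.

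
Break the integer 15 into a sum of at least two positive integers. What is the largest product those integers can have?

243

Let g[k] be the best product for length k (with at least one cut). For each first piece i, the rest contributes max(k−i, g[k−i]).
Small cases: g[2]=1, g[3]=2, g[4]=4, g[5]=6, g[6]=9, g[7]=12.
g[8] = 2×max(6,9) = 2×9 = 18
g[9] = 3×max(6,9) = 3×9 = 27
g[10] = 2×max(8,18) = 2×18 = 36
g[11] = 2×max(9,27) = 2×27 = 54
g[12] = 3×max(9,27) = 3×27 = 81
g[13] = 2×max(11,54) = 2×54 = 108
g[14] = 2×max(12,81) = 2×81 = 162
g[15] = 3×max(12,81) = 3×81 = 243
One optimal split: 3 + 3 + 3 + 3 + 3; product 3×3×3×3×3 = 243.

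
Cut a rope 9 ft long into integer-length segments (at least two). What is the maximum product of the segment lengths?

27

Define f[k] = max over 1≤i<k of i · max(k−i, f[k−i]); the inner max lets the remainder stay uncut if that's better.
f[2] = 1·max(1,0) = 1·1 = 1
f[3] = 1·max(2,1) = 1·2 = 2
f[4] = 2·max(2,1) = 2·2 = 4
f[5] = 2·max(3,2) = 2·3 = 6
f[6] = 3·max(3,2) = 3·3 = 9
f[7] = 2·max(5,6) = 2·6 = 12
f[8] = 2·max(6,9) = 2·9 = 18
f[9] = 3·max(6,9) = 3·9 = 27
One optimal split: 3 + 3 + 3; product 3·3·3 = 27.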